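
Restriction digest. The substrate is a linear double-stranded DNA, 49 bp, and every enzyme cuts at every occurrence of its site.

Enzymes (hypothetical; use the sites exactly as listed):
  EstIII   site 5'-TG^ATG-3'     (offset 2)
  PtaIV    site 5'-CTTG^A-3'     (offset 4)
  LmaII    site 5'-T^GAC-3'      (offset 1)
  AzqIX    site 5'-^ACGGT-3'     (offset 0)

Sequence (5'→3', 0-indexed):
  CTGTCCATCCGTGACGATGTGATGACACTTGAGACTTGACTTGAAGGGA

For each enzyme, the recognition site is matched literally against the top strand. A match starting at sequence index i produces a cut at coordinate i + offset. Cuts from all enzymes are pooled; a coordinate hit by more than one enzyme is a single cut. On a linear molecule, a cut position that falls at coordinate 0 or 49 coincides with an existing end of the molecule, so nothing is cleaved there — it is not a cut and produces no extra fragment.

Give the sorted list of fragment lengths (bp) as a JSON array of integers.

Scan for sites:
  EstIII (TGATG, off=2): starts [19] → cuts [21]
  PtaIV (CTTGA, off=4): starts [27, 34, 39] → cuts [31, 38, 43]
  LmaII (TGAC, off=1): starts [11, 22, 36] → cuts [12, 23, 37]
  AzqIX (ACGGT, off=0): no sites

All cut coordinates (distinct, sorted): [12, 21, 23, 31, 37, 38, 43]

Fragment lengths:
  [0,12): 12 bp
  [12,21): 9 bp
  [21,23): 2 bp
  [23,31): 8 bp
  [31,37): 6 bp
  [37,38): 1 bp
  [38,43): 5 bp
  [43,49): 6 bp

[1,2,5,6,6,8,9,12]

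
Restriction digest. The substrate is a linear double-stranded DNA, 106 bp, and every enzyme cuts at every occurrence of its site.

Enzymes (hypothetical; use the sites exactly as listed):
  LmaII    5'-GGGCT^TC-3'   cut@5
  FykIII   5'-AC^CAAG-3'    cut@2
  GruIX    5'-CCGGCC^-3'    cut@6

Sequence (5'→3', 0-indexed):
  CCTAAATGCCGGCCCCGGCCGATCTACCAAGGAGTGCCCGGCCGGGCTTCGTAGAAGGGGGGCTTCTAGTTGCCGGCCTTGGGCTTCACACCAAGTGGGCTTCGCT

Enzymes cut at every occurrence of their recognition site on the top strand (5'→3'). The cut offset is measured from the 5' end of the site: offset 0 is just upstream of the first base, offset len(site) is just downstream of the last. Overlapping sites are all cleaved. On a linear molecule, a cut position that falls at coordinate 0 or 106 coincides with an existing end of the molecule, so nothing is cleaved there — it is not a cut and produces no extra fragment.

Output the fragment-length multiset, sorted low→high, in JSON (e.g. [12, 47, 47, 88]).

Per-enzyme occurrences:
  LmaII GGGCTTC/5: at [43, 59, 80, 96] ⇒ [48, 64, 85, 101]
  FykIII ACCAAG/2: at [25, 89] ⇒ [27, 91]
  GruIX CCGGCC/6: at [8, 14, 37, 72] ⇒ [14, 20, 43, 78]

All cut coordinates (distinct, sorted): [14, 20, 27, 43, 48, 64, 78, 85, 91, 101]

Fragment lengths:
  [0,14): 14 bp
  [14,20): 6 bp
  [20,27): 7 bp
  [27,43): 16 bp
  [43,48): 5 bp
  [48,64): 16 bp
  [64,78): 14 bp
  [78,85): 7 bp
  [85,91): 6 bp
  [91,101): 10 bp
  [101,106): 5 bp

[5,5,6,6,7,7,10,14,14,16,16]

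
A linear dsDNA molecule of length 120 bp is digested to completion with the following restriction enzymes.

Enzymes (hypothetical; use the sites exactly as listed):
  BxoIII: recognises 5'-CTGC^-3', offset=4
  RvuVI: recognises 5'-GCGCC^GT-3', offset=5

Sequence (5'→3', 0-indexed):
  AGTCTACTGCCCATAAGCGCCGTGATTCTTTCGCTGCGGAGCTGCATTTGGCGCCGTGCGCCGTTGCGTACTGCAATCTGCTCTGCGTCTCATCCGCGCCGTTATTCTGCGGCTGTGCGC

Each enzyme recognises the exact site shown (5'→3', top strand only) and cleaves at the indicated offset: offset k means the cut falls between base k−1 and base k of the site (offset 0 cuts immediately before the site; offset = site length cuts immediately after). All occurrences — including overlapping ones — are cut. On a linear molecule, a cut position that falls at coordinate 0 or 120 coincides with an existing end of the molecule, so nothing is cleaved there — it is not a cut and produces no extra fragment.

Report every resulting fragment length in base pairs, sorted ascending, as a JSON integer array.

[5,7,7,8,10,10,10,10,11,12,14,16]

Per-enzyme occurrences:
  BxoIII CTGC/4: at [6, 33, 41, 70, 77, 82, 106] ⇒ [10, 37, 45, 74, 81, 86, 110]
  RvuVI GCGCCGT/5: at [16, 50, 57, 95] ⇒ [21, 55, 62, 100]

All cut coordinates (distinct, sorted): [10, 21, 37, 45, 55, 62, 74, 81, 86, 100, 110]

Fragment lengths:
  [0,10): 10 bp
  [10,21): 11 bp
  [21,37): 16 bp
  [37,45): 8 bp
  [45,55): 10 bp
  [55,62): 7 bp
  [62,74): 12 bp
  [74,81): 7 bp
  [81,86): 5 bp
  [86,100): 14 bp
  [100,110): 10 bp
  [110,120): 10 bp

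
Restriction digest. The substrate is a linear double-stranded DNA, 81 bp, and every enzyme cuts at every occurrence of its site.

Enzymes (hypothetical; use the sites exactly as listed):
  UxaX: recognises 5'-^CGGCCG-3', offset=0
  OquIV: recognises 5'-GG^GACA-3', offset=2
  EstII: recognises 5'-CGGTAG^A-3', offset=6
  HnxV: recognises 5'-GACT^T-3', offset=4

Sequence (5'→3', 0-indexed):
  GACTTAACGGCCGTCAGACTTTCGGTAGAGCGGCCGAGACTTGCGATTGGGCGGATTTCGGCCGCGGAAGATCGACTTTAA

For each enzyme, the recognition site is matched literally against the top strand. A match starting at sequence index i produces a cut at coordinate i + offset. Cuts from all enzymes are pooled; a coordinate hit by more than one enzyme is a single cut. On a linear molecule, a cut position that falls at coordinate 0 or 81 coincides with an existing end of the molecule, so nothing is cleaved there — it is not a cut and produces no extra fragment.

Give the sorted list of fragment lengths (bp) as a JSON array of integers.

Scan for sites:
  UxaX CGGCCG/0: at [7, 30, 58] ⇒ [7, 30, 58]
  OquIV (GGGACA, off=2): no sites
  EstII CGGTAGA/6: at [22] ⇒ [28]
  HnxV GACTT/4: at [0, 16, 37, 73] ⇒ [4, 20, 41, 77]

All cut coordinates (distinct, sorted): [4, 7, 20, 28, 30, 41, 58, 77]

Fragment lengths:
  [0,4): 4 bp
  [4,7): 3 bp
  [7,20): 13 bp
  [20,28): 8 bp
  [28,30): 2 bp
  [30,41): 11 bp
  [41,58): 17 bp
  [58,77): 19 bp
  [77,81): 4 bp

[2,3,4,4,8,11,13,17,19]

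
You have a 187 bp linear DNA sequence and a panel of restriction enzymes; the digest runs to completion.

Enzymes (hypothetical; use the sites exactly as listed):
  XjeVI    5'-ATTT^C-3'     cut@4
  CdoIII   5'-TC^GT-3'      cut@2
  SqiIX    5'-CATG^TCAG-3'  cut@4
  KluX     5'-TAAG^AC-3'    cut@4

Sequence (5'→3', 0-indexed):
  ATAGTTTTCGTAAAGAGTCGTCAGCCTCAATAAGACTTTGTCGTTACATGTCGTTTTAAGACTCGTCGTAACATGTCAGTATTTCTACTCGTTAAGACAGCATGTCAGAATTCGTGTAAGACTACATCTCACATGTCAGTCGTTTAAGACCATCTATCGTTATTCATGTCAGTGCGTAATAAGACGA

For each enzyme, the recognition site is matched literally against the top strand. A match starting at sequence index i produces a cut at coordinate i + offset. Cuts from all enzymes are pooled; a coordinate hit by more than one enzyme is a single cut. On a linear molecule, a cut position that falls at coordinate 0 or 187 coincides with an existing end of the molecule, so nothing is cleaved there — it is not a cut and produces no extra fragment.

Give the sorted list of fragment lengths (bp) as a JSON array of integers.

[3,4,4,6,6,6,7,7,8,8,8,8,9,9,9,10,10,10,10,15,15,15]

Site scan:
  XjeVI ATTTC/4: at [80] ⇒ [84]
  CdoIII TCGT/2: at [7, 17, 40, 50, 62, 65, 88, 111, 139, 156] ⇒ [9, 19, 42, 52, 64, 67, 90, 113, 141, 158]
  SqiIX CATGTCAG/4: at [71, 100, 131, 164] ⇒ [75, 104, 135, 168]
  KluX TAAGAC/4: at [30, 56, 92, 116, 144, 179] ⇒ [34, 60, 96, 120, 148, 183]

All cut coordinates (distinct, sorted): [9, 19, 34, 42, 52, 60, 64, 67, 75, 84, 90, 96, 104, 113, 120, 135, 141, 148, 158, 168, 183]

Fragments:
  [0,9): 9 bp
  [9,19): 10 bp
  [19,34): 15 bp
  [34,42): 8 bp
  [42,52): 10 bp
  [52,60): 8 bp
  [60,64): 4 bp
  [64,67): 3 bp
  [67,75): 8 bp
  [75,84): 9 bp
  [84,90): 6 bp
  [90,96): 6 bp
  [96,104): 8 bp
  [104,113): 9 bp
  [113,120): 7 bp
  [120,135): 15 bp
  [135,141): 6 bp
  [141,148): 7 bp
  [148,158): 10 bp
  [158,168): 10 bp
  [168,183): 15 bp
  [183,187): 4 bp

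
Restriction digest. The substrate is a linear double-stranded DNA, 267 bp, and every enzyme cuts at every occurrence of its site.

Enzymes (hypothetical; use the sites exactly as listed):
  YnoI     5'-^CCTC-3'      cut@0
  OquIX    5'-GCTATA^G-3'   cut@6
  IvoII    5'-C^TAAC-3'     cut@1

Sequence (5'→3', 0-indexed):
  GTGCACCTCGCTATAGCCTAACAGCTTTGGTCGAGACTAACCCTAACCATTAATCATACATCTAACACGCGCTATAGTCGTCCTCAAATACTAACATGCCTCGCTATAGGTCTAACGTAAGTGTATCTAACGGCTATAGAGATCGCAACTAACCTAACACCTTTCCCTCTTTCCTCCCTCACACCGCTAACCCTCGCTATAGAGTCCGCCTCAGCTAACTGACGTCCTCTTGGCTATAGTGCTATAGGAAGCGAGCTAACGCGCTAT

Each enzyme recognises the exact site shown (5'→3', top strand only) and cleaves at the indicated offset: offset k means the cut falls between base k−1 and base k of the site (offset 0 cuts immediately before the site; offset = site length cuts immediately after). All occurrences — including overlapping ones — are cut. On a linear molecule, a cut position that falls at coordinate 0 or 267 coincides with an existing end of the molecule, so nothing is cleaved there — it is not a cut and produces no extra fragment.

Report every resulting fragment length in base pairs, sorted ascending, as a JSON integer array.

[3,4,4,4,5,5,5,6,7,7,7,7,8,10,10,10,10,10,10,11,11,11,11,11,13,14,15,19,19]

Scan for sites:
  YnoI CCTC/0: at [5, 81, 98, 165, 172, 176, 191, 208, 225] ⇒ [5, 81, 98, 165, 172, 176, 191, 208, 225]
  OquIX GCTATAG/6: at [9, 70, 102, 132, 195, 232, 240] ⇒ [15, 76, 108, 138, 201, 238, 246]
  IvoII CTAAC/1: at [17, 36, 42, 61, 90, 111, 126, 148, 153, 186, 214, 255] ⇒ [18, 37, 43, 62, 91, 112, 127, 149, 154, 187, 215, 256]

All cut coordinates (distinct, sorted): [5, 15, 18, 37, 43, 62, 76, 81, 91, 98, 108, 112, 127, 138, 149, 154, 165, 172, 176, 187, 191, 201, 208, 215, 225, 238, 246, 256]

Fragment lengths:
  [0,5): 5 bp
  [5,15): 10 bp
  [15,18): 3 bp
  [18,37): 19 bp
  [37,43): 6 bp
  [43,62): 19 bp
  [62,76): 14 bp
  [76,81): 5 bp
  [81,91): 10 bp
  [91,98): 7 bp
  [98,108): 10 bp
  [108,112): 4 bp
  [112,127): 15 bp
  [127,138): 11 bp
  [138,149): 11 bp
  [149,154): 5 bp
  [154,165): 11 bp
  [165,172): 7 bp
  [172,176): 4 bp
  [176,187): 11 bp
  [187,191): 4 bp
  [191,201): 10 bp
  [201,208): 7 bp
  [208,215): 7 bp
  [215,225): 10 bp
  [225,238): 13 bp
  [238,246): 8 bp
  [246,256): 10 bp
  [256,267): 11 bp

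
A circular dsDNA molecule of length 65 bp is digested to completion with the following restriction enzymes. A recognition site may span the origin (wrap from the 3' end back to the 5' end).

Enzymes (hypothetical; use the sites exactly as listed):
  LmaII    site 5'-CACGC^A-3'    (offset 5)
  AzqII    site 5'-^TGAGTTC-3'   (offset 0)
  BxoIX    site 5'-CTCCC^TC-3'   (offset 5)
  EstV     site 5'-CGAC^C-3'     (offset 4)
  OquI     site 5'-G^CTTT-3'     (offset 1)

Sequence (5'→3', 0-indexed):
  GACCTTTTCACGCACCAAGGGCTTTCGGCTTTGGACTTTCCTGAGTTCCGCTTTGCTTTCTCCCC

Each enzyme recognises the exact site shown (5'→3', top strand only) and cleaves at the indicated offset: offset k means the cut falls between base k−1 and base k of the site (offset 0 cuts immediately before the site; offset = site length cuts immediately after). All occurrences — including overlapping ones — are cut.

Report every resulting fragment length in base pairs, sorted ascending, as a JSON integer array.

Scan for sites:
  LmaII (CACGCA, off=5): starts [8] → cuts [13]
  AzqII (TGAGTTC, off=0): starts [41] → cuts [41]
  BxoIX (CTCCCTC, off=5): no sites
  EstV (CGACC, off=4): starts [64] → cuts [3]
  OquI (GCTTT, off=1): starts [20, 27, 49, 54] → cuts [21, 28, 50, 55]

All cut coordinates (distinct, sorted): [3, 13, 21, 28, 41, 50, 55]

Fragment lengths:
  3→13: 10 bp
  13→21: 8 bp
  21→28: 7 bp
  28→41: 13 bp
  41→50: 9 bp
  50→55: 5 bp
  55→3 (wrap): 65-55+3 = 13 bp

[5,7,8,9,10,13,13]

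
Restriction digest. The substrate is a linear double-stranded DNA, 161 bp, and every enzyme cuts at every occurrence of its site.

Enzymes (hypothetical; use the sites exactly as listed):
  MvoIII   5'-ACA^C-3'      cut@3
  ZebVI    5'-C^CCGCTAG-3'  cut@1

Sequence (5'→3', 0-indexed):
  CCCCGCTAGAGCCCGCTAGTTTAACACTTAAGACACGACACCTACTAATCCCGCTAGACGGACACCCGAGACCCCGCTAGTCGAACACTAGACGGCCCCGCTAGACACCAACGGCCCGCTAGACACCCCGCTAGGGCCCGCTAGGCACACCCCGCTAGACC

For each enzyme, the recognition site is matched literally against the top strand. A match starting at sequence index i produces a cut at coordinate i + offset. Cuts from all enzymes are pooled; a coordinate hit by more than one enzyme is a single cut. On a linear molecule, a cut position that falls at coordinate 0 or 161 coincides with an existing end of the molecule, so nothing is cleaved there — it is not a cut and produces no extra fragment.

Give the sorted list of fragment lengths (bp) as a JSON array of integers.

Per-enzyme occurrences:
  MvoIII (ACAC, off=3): starts [23, 32, 37, 61, 84, 104, 122, 146] → cuts [26, 35, 40, 64, 87, 107, 125, 149]
  ZebVI (CCCGCTAG, off=1): starts [1, 11, 49, 72, 96, 114, 126, 136, 150] → cuts [2, 12, 50, 73, 97, 115, 127, 137, 151]

All cut coordinates (distinct, sorted): [2, 12, 26, 35, 40, 50, 64, 73, 87, 97, 107, 115, 125, 127, 137, 149, 151]

Fragments:
  [0,2): 2 bp
  [2,12): 10 bp
  [12,26): 14 bp
  [26,35): 9 bp
  [35,40): 5 bp
  [40,50): 10 bp
  [50,64): 14 bp
  [64,73): 9 bp
  [73,87): 14 bp
  [87,97): 10 bp
  [97,107): 10 bp
  [107,115): 8 bp
  [115,125): 10 bp
  [125,127): 2 bp
  [127,137): 10 bp
  [137,149): 12 bp
  [149,151): 2 bp
  [151,161): 10 bp

[2,2,2,5,8,9,9,10,10,10,10,10,10,10,12,14,14,14]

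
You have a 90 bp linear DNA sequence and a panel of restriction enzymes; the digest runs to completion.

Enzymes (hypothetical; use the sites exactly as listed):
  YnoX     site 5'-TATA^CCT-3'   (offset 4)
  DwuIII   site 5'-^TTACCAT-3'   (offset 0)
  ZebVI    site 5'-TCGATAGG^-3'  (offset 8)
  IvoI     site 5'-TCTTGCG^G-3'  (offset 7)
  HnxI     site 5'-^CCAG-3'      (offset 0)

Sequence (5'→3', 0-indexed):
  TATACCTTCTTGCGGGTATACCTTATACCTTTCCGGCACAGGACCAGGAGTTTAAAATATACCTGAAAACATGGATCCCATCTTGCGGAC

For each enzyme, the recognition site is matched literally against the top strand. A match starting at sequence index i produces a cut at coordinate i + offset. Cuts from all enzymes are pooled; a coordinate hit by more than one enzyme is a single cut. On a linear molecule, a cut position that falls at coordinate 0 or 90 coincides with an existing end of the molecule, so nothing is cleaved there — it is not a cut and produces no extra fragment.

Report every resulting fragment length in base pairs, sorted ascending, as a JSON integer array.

[3,4,6,7,10,16,18,26]

Per-enzyme occurrences:
  YnoX TATACCT/4: at [0, 16, 23, 57] ⇒ [4, 20, 27, 61]
  DwuIII (TTACCAT, off=0): no sites
  ZebVI (TCGATAGG, off=8): no sites
  IvoI TCTTGCGG/7: at [7, 80] ⇒ [14, 87]
  HnxI CCAG/0: at [43] ⇒ [43]

All cut coordinates (distinct, sorted): [4, 14, 20, 27, 43, 61, 87]

Fragment lengths:
  [0,4): 4 bp
  [4,14): 10 bp
  [14,20): 6 bp
  [20,27): 7 bp
  [27,43): 16 bp
  [43,61): 18 bp
  [61,87): 26 bp
  [87,90): 3 bp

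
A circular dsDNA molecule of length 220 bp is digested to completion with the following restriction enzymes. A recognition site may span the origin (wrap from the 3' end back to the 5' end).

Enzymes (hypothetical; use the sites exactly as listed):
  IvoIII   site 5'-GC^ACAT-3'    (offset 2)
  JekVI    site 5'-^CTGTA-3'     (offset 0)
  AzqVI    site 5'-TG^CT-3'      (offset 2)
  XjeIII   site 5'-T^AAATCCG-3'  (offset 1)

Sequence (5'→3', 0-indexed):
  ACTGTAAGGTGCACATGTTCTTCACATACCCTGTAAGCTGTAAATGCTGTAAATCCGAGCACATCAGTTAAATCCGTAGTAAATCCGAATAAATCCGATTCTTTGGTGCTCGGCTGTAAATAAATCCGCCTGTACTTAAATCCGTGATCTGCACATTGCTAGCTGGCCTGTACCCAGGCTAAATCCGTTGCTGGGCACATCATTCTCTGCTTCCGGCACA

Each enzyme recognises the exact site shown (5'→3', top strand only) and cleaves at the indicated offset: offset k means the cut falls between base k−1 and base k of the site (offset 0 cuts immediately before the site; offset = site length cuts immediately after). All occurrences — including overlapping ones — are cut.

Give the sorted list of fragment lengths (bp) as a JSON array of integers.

Site scan:
  IvoIII GCACAT/2: at [10, 58, 150, 194] ⇒ [12, 60, 152, 196]
  JekVI CTGTA/0: at [1, 30, 37, 46, 113, 129, 167] ⇒ [1, 30, 37, 46, 113, 129, 167]
  AzqVI TGCT/2: at [44, 106, 156, 188, 207] ⇒ [46, 108, 158, 190, 209]
  XjeIII TAAATCCG/1: at [49, 68, 79, 89, 120, 136, 179] ⇒ [50, 69, 80, 90, 121, 137, 180]

All cut coordinates (distinct, sorted): [1, 12, 30, 37, 46, 50, 60, 69, 80, 90, 108, 113, 121, 129, 137, 152, 158, 167, 180, 190, 196, 209]

Fragments:
  1→12: 11 bp
  12→30: 18 bp
  30→37: 7 bp
  37→46: 9 bp
  46→50: 4 bp
  50→60: 10 bp
  60→69: 9 bp
  69→80: 11 bp
  80→90: 10 bp
  90→108: 18 bp
  108→113: 5 bp
  113→121: 8 bp
  121→129: 8 bp
  129→137: 8 bp
  137→152: 15 bp
  152→158: 6 bp
  158→167: 9 bp
  167→180: 13 bp
  180→190: 10 bp
  190→196: 6 bp
  196→209: 13 bp
  209→1 (wrap): 220-209+1 = 12 bp

[4,5,6,6,7,8,8,8,9,9,9,10,10,10,11,11,12,13,13,15,18,18]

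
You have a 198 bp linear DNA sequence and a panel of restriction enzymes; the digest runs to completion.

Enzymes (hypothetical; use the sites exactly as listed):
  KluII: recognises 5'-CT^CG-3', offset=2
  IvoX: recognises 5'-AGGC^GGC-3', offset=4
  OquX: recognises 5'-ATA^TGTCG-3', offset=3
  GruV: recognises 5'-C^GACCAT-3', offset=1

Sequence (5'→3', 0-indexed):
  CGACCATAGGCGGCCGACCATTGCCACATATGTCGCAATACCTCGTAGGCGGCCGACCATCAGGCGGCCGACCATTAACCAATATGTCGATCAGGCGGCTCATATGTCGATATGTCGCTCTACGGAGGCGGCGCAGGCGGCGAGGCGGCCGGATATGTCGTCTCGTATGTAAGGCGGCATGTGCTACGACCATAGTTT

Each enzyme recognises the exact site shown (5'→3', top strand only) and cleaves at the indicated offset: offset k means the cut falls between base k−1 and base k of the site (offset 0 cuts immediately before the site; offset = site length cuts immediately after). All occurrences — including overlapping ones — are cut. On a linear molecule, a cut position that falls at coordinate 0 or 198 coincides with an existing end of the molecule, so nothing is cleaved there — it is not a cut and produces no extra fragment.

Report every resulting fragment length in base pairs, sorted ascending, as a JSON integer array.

Site scan:
  KluII (CTCG, off=2): starts [41, 161] → cuts [43, 163]
  IvoX (AGGCGGC, off=4): starts [7, 46, 61, 92, 125, 134, 142, 171] → cuts [11, 50, 65, 96, 129, 138, 146, 175]
  OquX (ATATGTCG, off=3): starts [27, 81, 101, 109, 152] → cuts [30, 84, 104, 112, 155]
  GruV (CGACCAT, off=1): starts [0, 14, 53, 68, 186] → cuts [1, 15, 54, 69, 187]

All cut coordinates (distinct, sorted): [1, 11, 15, 30, 43, 50, 54, 65, 69, 84, 96, 104, 112, 129, 138, 146, 155, 163, 175, 187]

Fragment lengths:
  [0,1): 1 bp
  [1,11): 10 bp
  [11,15): 4 bp
  [15,30): 15 bp
  [30,43): 13 bp
  [43,50): 7 bp
  [50,54): 4 bp
  [54,65): 11 bp
  [65,69): 4 bp
  [69,84): 15 bp
  [84,96): 12 bp
  [96,104): 8 bp
  [104,112): 8 bp
  [112,129): 17 bp
  [129,138): 9 bp
  [138,146): 8 bp
  [146,155): 9 bp
  [155,163): 8 bp
  [163,175): 12 bp
  [175,187): 12 bp
  [187,198): 11 bp

[1,4,4,4,7,8,8,8,8,9,9,10,11,11,12,12,12,13,15,15,17]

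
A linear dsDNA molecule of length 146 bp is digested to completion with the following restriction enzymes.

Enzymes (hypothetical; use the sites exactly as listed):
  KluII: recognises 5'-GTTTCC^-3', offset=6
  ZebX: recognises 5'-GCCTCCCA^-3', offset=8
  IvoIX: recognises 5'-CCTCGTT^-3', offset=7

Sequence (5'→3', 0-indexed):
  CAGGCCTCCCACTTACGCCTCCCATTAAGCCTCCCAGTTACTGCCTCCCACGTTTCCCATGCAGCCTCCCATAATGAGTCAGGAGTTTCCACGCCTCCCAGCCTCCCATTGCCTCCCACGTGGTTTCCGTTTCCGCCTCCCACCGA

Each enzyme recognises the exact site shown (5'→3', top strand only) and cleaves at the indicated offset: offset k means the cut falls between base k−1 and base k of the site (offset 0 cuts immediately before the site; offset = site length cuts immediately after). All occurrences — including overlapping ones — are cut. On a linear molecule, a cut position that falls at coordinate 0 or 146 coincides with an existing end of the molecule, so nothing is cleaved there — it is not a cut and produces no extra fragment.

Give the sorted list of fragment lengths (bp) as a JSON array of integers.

Scan for sites:
  KluII GTTTCC/6: at [51, 84, 122, 128] ⇒ [57, 90, 128, 134]
  ZebX GCCTCCCA/8: at [3, 16, 28, 42, 63, 92, 100, 110, 134] ⇒ [11, 24, 36, 50, 71, 100, 108, 118, 142]
  IvoIX (CCTCGTT, off=7): no sites

Pooled cuts: [11, 24, 36, 50, 57, 71, 90, 100, 108, 118, 128, 134, 142]

Fragment lengths:
  [0,11): 11 bp
  [11,24): 13 bp
  [24,36): 12 bp
  [36,50): 14 bp
  [50,57): 7 bp
  [57,71): 14 bp
  [71,90): 19 bp
  [90,100): 10 bp
  [100,108): 8 bp
  [108,118): 10 bp
  [118,128): 10 bp
  [128,134): 6 bp
  [134,142): 8 bp
  [142,146): 4 bp

[4,6,7,8,8,10,10,10,11,12,13,14,14,19]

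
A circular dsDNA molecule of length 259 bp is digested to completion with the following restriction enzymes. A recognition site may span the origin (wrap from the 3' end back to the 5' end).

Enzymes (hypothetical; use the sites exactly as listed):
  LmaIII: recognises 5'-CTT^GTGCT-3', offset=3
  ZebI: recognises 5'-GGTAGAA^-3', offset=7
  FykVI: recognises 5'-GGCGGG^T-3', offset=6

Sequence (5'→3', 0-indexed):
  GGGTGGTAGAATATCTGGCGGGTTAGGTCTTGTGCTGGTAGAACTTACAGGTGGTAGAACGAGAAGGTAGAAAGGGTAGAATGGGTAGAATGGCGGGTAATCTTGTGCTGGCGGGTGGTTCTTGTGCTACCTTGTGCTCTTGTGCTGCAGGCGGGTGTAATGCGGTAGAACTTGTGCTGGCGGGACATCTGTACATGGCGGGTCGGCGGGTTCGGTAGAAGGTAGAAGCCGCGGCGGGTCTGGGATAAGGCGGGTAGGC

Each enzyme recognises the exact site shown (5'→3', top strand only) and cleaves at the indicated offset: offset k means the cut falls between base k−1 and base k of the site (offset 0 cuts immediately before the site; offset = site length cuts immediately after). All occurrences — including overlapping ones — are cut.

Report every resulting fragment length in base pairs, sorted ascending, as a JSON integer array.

Per-enzyme occurrences:
  LmaIII (CTTGTGCT, off=3): starts [28, 101, 120, 130, 138, 170] → cuts [31, 104, 123, 133, 141, 173]
  ZebI (GGTAGAA, off=7): starts [4, 36, 52, 65, 74, 83, 163, 213, 220] → cuts [11, 43, 59, 72, 81, 90, 170, 220, 227]
  FykVI (GGCGGGT, off=6): starts [16, 91, 109, 149, 196, 204, 232, 248, 256] → cuts [3, 22, 97, 115, 155, 202, 210, 238, 254]

All cut coordinates (distinct, sorted): [3, 11, 22, 31, 43, 59, 72, 81, 90, 97, 104, 115, 123, 133, 141, 155, 170, 173, 202, 210, 220, 227, 238, 254]

Fragment lengths:
  3→11: 8 bp
  11→22: 11 bp
  22→31: 9 bp
  31→43: 12 bp
  43→59: 16 bp
  59→72: 13 bp
  72→81: 9 bp
  81→90: 9 bp
  90→97: 7 bp
  97→104: 7 bp
  104→115: 11 bp
  115→123: 8 bp
  123→133: 10 bp
  133→141: 8 bp
  141→155: 14 bp
  155→170: 15 bp
  170→173: 3 bp
  173→202: 29 bp
  202→210: 8 bp
  210→220: 10 bp
  220→227: 7 bp
  227→238: 11 bp
  238→254: 16 bp
  254→3 (wrap): 259-254+3 = 8 bp

[3,7,7,7,8,8,8,8,8,9,9,9,10,10,11,11,11,12,13,14,15,16,16,29]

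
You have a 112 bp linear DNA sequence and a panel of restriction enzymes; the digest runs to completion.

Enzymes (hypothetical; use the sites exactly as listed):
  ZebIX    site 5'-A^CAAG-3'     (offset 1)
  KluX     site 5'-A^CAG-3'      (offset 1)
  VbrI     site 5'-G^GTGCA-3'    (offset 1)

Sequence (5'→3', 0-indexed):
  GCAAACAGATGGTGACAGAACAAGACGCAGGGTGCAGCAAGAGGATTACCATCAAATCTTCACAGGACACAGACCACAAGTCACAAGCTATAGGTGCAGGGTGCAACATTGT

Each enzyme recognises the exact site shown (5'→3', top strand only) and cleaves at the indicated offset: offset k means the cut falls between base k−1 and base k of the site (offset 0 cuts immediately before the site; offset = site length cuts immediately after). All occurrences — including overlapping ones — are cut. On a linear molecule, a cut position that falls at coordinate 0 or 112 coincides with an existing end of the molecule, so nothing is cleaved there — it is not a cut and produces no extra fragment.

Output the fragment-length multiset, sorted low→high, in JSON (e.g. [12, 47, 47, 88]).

Scan for sites:
  ZebIX ACAAG/1: at [19, 75, 82] ⇒ [20, 76, 83]
  KluX ACAG/1: at [4, 14, 61, 68] ⇒ [5, 15, 62, 69]
  VbrI GGTGCA/1: at [30, 92, 99] ⇒ [31, 93, 100]

Pooled cuts: [5, 15, 20, 31, 62, 69, 76, 83, 93, 100]

Fragment lengths:
  [0,5): 5 bp
  [5,15): 10 bp
  [15,20): 5 bp
  [20,31): 11 bp
  [31,62): 31 bp
  [62,69): 7 bp
  [69,76): 7 bp
  [76,83): 7 bp
  [83,93): 10 bp
  [93,100): 7 bp
  [100,112): 12 bp

[5,5,7,7,7,7,10,10,11,12,31]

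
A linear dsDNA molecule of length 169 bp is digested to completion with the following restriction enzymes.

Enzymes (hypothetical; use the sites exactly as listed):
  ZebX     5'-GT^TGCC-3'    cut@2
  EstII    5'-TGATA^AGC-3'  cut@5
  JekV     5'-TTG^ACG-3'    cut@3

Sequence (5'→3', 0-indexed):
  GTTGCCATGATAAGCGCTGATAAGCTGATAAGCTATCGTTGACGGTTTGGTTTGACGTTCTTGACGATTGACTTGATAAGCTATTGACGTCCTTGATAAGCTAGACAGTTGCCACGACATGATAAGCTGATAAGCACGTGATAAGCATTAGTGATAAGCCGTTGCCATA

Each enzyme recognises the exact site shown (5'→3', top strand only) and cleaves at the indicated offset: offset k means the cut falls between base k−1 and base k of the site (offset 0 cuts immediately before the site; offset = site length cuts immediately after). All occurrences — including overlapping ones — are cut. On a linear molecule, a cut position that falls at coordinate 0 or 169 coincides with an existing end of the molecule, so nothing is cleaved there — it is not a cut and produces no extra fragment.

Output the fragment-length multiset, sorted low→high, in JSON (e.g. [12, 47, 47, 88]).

[2,6,7,8,8,8,9,10,10,11,11,11,12,13,13,15,15]

Scan for sites:
  ZebX (GTTGCC, off=2): starts [0, 107, 160] → cuts [2, 109, 162]
  EstII (TGATAAGC, off=5): starts [7, 17, 25, 73, 93, 119, 127, 138, 151] → cuts [12, 22, 30, 78, 98, 124, 132, 143, 156]
  JekV (TTGACG, off=3): starts [38, 51, 60, 83] → cuts [41, 54, 63, 86]

Pooled cuts: [2, 12, 22, 30, 41, 54, 63, 78, 86, 98, 109, 124, 132, 143, 156, 162]

Fragments:
  [0,2): 2 bp
  [2,12): 10 bp
  [12,22): 10 bp
  [22,30): 8 bp
  [30,41): 11 bp
  [41,54): 13 bp
  [54,63): 9 bp
  [63,78): 15 bp
  [78,86): 8 bp
  [86,98): 12 bp
  [98,109): 11 bp
  [109,124): 15 bp
  [124,132): 8 bp
  [132,143): 11 bp
  [143,156): 13 bp
  [156,162): 6 bp
  [162,169): 7 bp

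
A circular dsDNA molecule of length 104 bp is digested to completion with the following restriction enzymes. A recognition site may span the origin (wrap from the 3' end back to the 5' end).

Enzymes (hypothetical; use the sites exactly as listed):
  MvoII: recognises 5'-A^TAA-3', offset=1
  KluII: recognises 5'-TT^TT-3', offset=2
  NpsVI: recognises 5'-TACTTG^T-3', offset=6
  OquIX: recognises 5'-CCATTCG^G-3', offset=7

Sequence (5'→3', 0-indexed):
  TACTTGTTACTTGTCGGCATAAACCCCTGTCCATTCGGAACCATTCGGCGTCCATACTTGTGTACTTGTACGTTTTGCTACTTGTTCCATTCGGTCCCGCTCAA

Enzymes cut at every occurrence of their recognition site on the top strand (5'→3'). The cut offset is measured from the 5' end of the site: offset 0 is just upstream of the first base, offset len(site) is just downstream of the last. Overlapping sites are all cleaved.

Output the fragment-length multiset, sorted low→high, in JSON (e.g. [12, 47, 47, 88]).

Site scan:
  MvoII ATAA/1: at [18] ⇒ [19]
  KluII TTTT/2: at [72] ⇒ [74]
  NpsVI TACTTGT/6: at [0, 7, 54, 62, 78] ⇒ [6, 13, 60, 68, 84]
  OquIX CCATTCGG/7: at [30, 40, 86] ⇒ [37, 47, 93]

Pooled cuts: [6, 13, 19, 37, 47, 60, 68, 74, 84, 93]

Fragments:
  6→13: 7 bp
  13→19: 6 bp
  19→37: 18 bp
  37→47: 10 bp
  47→60: 13 bp
  60→68: 8 bp
  68→74: 6 bp
  74→84: 10 bp
  84→93: 9 bp
  93→6 (wrap): 104-93+6 = 17 bp

[6,6,7,8,9,10,10,13,17,18]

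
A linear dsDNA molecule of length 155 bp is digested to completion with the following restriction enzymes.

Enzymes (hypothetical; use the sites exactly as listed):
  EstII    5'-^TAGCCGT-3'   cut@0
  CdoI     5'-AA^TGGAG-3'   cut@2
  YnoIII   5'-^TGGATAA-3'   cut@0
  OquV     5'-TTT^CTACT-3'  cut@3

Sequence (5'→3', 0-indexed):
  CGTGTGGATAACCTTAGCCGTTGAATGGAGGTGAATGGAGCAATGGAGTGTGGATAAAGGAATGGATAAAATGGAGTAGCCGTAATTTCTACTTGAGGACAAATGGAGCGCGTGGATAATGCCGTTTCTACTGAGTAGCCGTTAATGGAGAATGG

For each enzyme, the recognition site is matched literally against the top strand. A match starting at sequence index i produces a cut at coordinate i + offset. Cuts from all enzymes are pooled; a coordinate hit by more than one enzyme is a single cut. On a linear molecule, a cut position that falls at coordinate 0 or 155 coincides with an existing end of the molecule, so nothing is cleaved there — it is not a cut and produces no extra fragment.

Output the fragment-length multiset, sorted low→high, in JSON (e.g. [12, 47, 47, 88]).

Scan for sites:
  EstII TAGCCGT/0: at [14, 76, 135] ⇒ [14, 76, 135]
  CdoI AATGGAG/2: at [23, 33, 41, 69, 101, 143] ⇒ [25, 35, 43, 71, 103, 145]
  YnoIII TGGATAA/0: at [4, 50, 62, 112] ⇒ [4, 50, 62, 112]
  OquV TTTCTACT/3: at [85, 124] ⇒ [88, 127]

Pooled cuts: [4, 14, 25, 35, 43, 50, 62, 71, 76, 88, 103, 112, 127, 135, 145]

Fragment lengths:
  [0,4): 4 bp
  [4,14): 10 bp
  [14,25): 11 bp
  [25,35): 10 bp
  [35,43): 8 bp
  [43,50): 7 bp
  [50,62): 12 bp
  [62,71): 9 bp
  [71,76): 5 bp
  [76,88): 12 bp
  [88,103): 15 bp
  [103,112): 9 bp
  [112,127): 15 bp
  [127,135): 8 bp
  [135,145): 10 bp
  [145,155): 10 bp

[4,5,7,8,8,9,9,10,10,10,10,11,12,12,15,15]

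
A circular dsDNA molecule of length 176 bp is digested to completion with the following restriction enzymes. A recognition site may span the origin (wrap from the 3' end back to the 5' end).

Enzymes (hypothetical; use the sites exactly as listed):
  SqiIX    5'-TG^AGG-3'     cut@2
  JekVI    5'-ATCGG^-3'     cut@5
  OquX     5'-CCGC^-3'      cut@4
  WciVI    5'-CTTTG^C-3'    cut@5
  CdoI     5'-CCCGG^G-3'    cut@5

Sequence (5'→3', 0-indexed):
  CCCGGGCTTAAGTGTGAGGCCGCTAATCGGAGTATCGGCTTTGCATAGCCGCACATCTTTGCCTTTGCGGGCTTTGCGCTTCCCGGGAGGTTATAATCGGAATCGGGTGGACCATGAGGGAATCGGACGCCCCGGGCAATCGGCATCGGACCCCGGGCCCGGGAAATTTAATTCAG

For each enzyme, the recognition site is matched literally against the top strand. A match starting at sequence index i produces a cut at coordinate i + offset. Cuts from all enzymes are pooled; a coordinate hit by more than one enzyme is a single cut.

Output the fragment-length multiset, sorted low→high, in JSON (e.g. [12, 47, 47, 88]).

Scan for sites:
  SqiIX (TGAGG, off=2): starts [14, 114] → cuts [16, 116]
  JekVI (ATCGG, off=5): starts [25, 33, 95, 101, 121, 138, 144] → cuts [30, 38, 100, 106, 126, 143, 149]
  OquX (CCGC, off=4): starts [19, 48] → cuts [23, 52]
  WciVI (CTTTGC, off=5): starts [38, 56, 62, 71] → cuts [43, 61, 67, 76]
  CdoI (CCCGGG, off=5): starts [0, 81, 130, 151, 157] → cuts [5, 86, 135, 156, 162]

Pooled cuts: [5, 16, 23, 30, 38, 43, 52, 61, 67, 76, 86, 100, 106, 116, 126, 135, 143, 149, 156, 162]

Fragment lengths:
  5→16: 11 bp
  16→23: 7 bp
  23→30: 7 bp
  30→38: 8 bp
  38→43: 5 bp
  43→52: 9 bp
  52→61: 9 bp
  61→67: 6 bp
  67→76: 9 bp
  76→86: 10 bp
  86→100: 14 bp
  100→106: 6 bp
  106→116: 10 bp
  116→126: 10 bp
  126→135: 9 bp
  135→143: 8 bp
  143→149: 6 bp
  149→156: 7 bp
  156→162: 6 bp
  162→5 (wrap): 176-162+5 = 19 bp

[5,6,6,6,6,7,7,7,8,8,9,9,9,9,10,10,10,11,14,19]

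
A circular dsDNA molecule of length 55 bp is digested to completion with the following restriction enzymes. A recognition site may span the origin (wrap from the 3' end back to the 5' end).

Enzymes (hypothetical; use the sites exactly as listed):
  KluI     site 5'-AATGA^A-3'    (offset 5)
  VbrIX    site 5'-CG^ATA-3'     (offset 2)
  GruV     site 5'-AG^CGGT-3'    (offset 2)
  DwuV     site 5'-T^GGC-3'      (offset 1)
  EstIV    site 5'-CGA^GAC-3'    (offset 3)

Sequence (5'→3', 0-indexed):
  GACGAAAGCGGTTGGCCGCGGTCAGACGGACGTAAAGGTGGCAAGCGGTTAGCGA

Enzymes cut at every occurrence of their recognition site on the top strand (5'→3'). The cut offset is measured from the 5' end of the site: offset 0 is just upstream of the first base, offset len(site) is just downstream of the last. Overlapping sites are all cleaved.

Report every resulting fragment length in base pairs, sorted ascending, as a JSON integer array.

Site scan:
  KluI (AATGAA, off=5): no sites
  VbrIX (CGATA, off=2): no sites
  GruV (AGCGGT, off=2): starts [6, 43] → cuts [8, 45]
  DwuV (TGGC, off=1): starts [12, 38] → cuts [13, 39]
  EstIV (CGAGAC, off=3): starts [52] → cuts [0]

Pooled cuts: [0, 8, 13, 39, 45]

Fragment lengths:
  0→8: 8 bp
  8→13: 5 bp
  13→39: 26 bp
  39→45: 6 bp
  45→0 (wrap): 55-45+0 = 10 bp

[5,6,8,10,26]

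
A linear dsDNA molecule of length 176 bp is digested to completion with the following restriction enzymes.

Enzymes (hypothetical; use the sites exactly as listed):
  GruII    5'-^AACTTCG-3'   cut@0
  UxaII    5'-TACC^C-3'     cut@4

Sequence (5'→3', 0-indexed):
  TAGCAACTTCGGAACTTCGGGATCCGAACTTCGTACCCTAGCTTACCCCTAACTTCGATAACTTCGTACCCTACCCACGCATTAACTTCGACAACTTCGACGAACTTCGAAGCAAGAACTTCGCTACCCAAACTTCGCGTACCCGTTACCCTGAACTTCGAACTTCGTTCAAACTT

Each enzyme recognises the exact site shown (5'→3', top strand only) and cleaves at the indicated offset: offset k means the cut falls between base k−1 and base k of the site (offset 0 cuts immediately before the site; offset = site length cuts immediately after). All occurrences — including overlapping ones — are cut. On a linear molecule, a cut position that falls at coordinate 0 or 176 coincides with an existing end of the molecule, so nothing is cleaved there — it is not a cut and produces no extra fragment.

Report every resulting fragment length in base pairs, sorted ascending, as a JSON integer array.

Scan for sites:
  GruII AACTTCG/0: at [4, 12, 26, 50, 59, 83, 92, 102, 116, 130, 153, 160] ⇒ [4, 12, 26, 50, 59, 83, 92, 102, 116, 130, 153, 160]
  UxaII TACCC/4: at [33, 43, 66, 71, 124, 139, 146] ⇒ [37, 47, 70, 75, 128, 143, 150]

Pooled cuts: [4, 12, 26, 37, 47, 50, 59, 70, 75, 83, 92, 102, 116, 128, 130, 143, 150, 153, 160]

Fragments:
  [0,4): 4 bp
  [4,12): 8 bp
  [12,26): 14 bp
  [26,37): 11 bp
  [37,47): 10 bp
  [47,50): 3 bp
  [50,59): 9 bp
  [59,70): 11 bp
  [70,75): 5 bp
  [75,83): 8 bp
  [83,92): 9 bp
  [92,102): 10 bp
  [102,116): 14 bp
  [116,128): 12 bp
  [128,130): 2 bp
  [130,143): 13 bp
  [143,150): 7 bp
  [150,153): 3 bp
  [153,160): 7 bp
  [160,176): 16 bp

[2,3,3,4,5,7,7,8,8,9,9,10,10,11,11,12,13,14,14,16]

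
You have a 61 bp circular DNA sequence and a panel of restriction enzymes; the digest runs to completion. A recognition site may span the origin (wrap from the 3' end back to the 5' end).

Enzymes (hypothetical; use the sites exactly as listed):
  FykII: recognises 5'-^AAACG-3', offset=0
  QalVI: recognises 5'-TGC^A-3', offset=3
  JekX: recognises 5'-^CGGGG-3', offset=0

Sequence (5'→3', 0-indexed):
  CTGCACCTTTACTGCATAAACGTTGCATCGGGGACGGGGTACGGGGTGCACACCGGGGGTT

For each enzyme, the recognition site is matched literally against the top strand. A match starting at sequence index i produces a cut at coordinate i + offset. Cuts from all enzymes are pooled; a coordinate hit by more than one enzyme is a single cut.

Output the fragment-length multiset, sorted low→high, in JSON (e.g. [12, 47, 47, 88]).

[2,2,4,6,7,8,9,11,12]

Per-enzyme occurrences:
  FykII (AAACG, off=0): starts [17] → cuts [17]
  QalVI (TGCA, off=3): starts [1, 12, 23, 46] → cuts [4, 15, 26, 49]
  JekX (CGGGG, off=0): starts [28, 34, 41, 53] → cuts [28, 34, 41, 53]

All cut coordinates (distinct, sorted): [4, 15, 17, 26, 28, 34, 41, 49, 53]

Fragment lengths:
  4→15: 11 bp
  15→17: 2 bp
  17→26: 9 bp
  26→28: 2 bp
  28→34: 6 bp
  34→41: 7 bp
  41→49: 8 bp
  49→53: 4 bp
  53→4 (wrap): 61-53+4 = 12 bp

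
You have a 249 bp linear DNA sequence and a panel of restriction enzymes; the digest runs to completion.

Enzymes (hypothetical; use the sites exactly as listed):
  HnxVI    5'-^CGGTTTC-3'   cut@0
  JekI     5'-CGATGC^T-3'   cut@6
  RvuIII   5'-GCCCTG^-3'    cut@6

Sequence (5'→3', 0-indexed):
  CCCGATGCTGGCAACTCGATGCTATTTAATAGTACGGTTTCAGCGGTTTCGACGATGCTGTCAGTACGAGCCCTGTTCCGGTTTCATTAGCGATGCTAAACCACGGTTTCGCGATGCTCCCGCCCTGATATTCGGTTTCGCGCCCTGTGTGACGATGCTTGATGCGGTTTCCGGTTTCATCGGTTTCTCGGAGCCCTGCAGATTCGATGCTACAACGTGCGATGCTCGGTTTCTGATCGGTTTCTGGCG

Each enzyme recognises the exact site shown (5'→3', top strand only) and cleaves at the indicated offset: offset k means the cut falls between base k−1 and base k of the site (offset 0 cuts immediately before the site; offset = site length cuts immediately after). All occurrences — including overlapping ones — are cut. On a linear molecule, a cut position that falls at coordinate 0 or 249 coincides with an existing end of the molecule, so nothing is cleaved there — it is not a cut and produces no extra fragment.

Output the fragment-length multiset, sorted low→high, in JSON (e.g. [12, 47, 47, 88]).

Per-enzyme occurrences:
  HnxVI CGGTTTC/0: at [34, 43, 78, 103, 132, 164, 171, 180, 226, 237] ⇒ [34, 43, 78, 103, 132, 164, 171, 180, 226, 237]
  JekI CGATGCT/6: at [2, 16, 52, 90, 111, 152, 204, 219] ⇒ [8, 22, 58, 96, 117, 158, 210, 225]
  RvuIII GCCCTG/6: at [69, 121, 141, 192] ⇒ [75, 127, 147, 198]

All cut coordinates (distinct, sorted): [8, 22, 34, 43, 58, 75, 78, 96, 103, 117, 127, 132, 147, 158, 164, 171, 180, 198, 210, 225, 226, 237]

Fragments:
  [0,8): 8 bp
  [8,22): 14 bp
  [22,34): 12 bp
  [34,43): 9 bp
  [43,58): 15 bp
  [58,75): 17 bp
  [75,78): 3 bp
  [78,96): 18 bp
  [96,103): 7 bp
  [103,117): 14 bp
  [117,127): 10 bp
  [127,132): 5 bp
  [132,147): 15 bp
  [147,158): 11 bp
  [158,164): 6 bp
  [164,171): 7 bp
  [171,180): 9 bp
  [180,198): 18 bp
  [198,210): 12 bp
  [210,225): 15 bp
  [225,226): 1 bp
  [226,237): 11 bp
  [237,249): 12 bp

[1,3,5,6,7,7,8,9,9,10,11,11,12,12,12,14,14,15,15,15,17,18,18]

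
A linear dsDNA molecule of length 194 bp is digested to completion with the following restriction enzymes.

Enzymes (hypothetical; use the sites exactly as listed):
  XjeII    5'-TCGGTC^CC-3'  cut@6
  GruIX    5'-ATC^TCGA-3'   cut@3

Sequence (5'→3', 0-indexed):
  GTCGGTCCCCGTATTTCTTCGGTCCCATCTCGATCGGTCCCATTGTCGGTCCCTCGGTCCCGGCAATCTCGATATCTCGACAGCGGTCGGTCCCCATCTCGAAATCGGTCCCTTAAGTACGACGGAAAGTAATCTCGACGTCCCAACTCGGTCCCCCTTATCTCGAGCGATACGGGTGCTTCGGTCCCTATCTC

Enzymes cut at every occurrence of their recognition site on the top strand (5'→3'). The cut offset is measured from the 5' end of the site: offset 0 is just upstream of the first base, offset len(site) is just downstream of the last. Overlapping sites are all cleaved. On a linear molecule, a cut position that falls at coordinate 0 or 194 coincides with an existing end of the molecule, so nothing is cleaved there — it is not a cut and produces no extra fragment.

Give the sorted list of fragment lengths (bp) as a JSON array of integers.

[5,6,7,8,8,8,9,9,10,12,12,16,17,19,24,24]

Scan for sites:
  XjeII (TCGGTCCC, off=6): starts [1, 18, 33, 45, 53, 86, 104, 147, 180] → cuts [7, 24, 39, 51, 59, 92, 110, 153, 186]
  GruIX (ATCTCGA, off=3): starts [26, 65, 73, 95, 131, 159] → cuts [29, 68, 76, 98, 134, 162]

Pooled cuts: [7, 24, 29, 39, 51, 59, 68, 76, 92, 98, 110, 134, 153, 162, 186]

Fragments:
  [0,7): 7 bp
  [7,24): 17 bp
  [24,29): 5 bp
  [29,39): 10 bp
  [39,51): 12 bp
  [51,59): 8 bp
  [59,68): 9 bp
  [68,76): 8 bp
  [76,92): 16 bp
  [92,98): 6 bp
  [98,110): 12 bp
  [110,134): 24 bp
  [134,153): 19 bp
  [153,162): 9 bp
  [162,186): 24 bp
  [186,194): 8 bp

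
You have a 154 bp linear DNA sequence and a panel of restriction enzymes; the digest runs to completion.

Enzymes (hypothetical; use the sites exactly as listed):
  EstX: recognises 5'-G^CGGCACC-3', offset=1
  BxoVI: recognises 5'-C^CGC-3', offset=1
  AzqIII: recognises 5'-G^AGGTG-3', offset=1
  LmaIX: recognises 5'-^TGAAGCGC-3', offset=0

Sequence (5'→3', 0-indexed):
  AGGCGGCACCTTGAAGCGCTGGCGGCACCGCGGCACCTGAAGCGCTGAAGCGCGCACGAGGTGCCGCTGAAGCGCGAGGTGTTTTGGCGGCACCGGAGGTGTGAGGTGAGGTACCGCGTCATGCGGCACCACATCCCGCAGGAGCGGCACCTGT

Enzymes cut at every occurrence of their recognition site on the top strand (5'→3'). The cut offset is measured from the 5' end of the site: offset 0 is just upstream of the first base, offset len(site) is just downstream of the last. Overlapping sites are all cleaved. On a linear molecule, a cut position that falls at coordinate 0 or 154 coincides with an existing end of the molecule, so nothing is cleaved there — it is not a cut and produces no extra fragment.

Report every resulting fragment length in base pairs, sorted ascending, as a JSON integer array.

Site scan:
  EstX GCGGCACC/1: at [2, 21, 29, 86, 122, 143] ⇒ [3, 22, 30, 87, 123, 144]
  BxoVI CCGC/1: at [27, 63, 113, 135] ⇒ [28, 64, 114, 136]
  AzqIII GAGGTG/1: at [57, 75, 95, 102] ⇒ [58, 76, 96, 103]
  LmaIX TGAAGCGC/0: at [11, 37, 45, 67] ⇒ [11, 37, 45, 67]

All cut coordinates (distinct, sorted): [3, 11, 22, 28, 30, 37, 45, 58, 64, 67, 76, 87, 96, 103, 114, 123, 136, 144]

Fragment lengths:
  [0,3): 3 bp
  [3,11): 8 bp
  [11,22): 11 bp
  [22,28): 6 bp
  [28,30): 2 bp
  [30,37): 7 bp
  [37,45): 8 bp
  [45,58): 13 bp
  [58,64): 6 bp
  [64,67): 3 bp
  [67,76): 9 bp
  [76,87): 11 bp
  [87,96): 9 bp
  [96,103): 7 bp
  [103,114): 11 bp
  [114,123): 9 bp
  [123,136): 13 bp
  [136,144): 8 bp
  [144,154): 10 bp

[2,3,3,6,6,7,7,8,8,8,9,9,9,10,11,11,11,13,13]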